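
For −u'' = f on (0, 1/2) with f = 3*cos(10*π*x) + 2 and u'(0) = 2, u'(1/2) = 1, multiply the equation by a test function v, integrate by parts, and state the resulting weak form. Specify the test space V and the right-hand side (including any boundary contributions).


V = H^1(0, 1/2) (v unrestricted at boundary; u is determined up to an additive constant); weak form: ∫_0^1/2 u'v' dx = ∫_0^1/2 (3*cos(10*π*x) + 2) v dx + v(1/2) − 2·v(0) for all v ∈ V.

Multiply both sides by a test function v and integrate from 0 to 1/2:
  ∫_0^1/2 −u''(x) v(x) dx = ∫_0^1/2 f(x) v(x) dx.
Integrate the LHS by parts once:
  ∫_0^1/2 −u'' v dx = −[u'(x) v(x)]_0^1/2 + ∫_0^1/2 u'(x) v'(x) dx.
Thus ∫_0^1/2 u'(x) v'(x) dx = ∫_0^1/2 f(x) v(x) dx + [u'(x) v(x)]_0^1/2.
Choose V so that boundary terms are either known or forced to vanish.
u has inhomogeneous Neumann u'(0) = 2, u'(1/2) = 1. [u' v]_0^1/2 = (1)·v(1/2) − (2)·v(0) = v(1/2) − 2·v(0). Take V = H^1(0, 1/2); boundary term becomes part of RHS.
Weak formulation: find u (satisfying any essential BC) such that ∫_0^1/2 u'(x) v'(x) dx = ∫_0^1/2 f v dx + v(1/2) − 2·v(0) for all v ∈ V (Neumann data are natural BCs: they enter the RHS as boundary terms).
Substituting f(x) = 3*cos(10*π*x) + 2, the right-hand side is ∫_0^1/2 (3*cos(10*π*x) + 2) v dx + v(1/2) − 2·v(0).
Compatibility check (pure Neumann): taking v ≡ 1 ∈ V gives 0 = ∫_0^1/2 f dx + (1) − (2), i.e. ∫_0^1/2 f dx must equal u'(0) − u'(1/2) = 1. Indeed ∫_0^1/2 (3*cos(10*π*x) + 2) dx = 1, so the data are compatible. The solution is then unique only up to an additive constant (fix it e.g. by requiring ∫_0^1/2 u dx = 0).


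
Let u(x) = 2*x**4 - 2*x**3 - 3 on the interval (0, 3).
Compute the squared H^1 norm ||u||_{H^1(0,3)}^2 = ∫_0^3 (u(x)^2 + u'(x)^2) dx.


||u||_{H^1}^2 = 462159/35

The H^1 norm (squared) on an interval (0, L) is
  ||u||_{H^1}^2 = ∫_0^L u(x)^2 dx + ∫_0^L u'(x)^2 dx.
Compute u'(x) = 8*x**3 - 6*x**2.
Then u(x)^2 = 4*x**8 - 8*x**7 + 4*x**6 - 12*x**4 + 12*x**3 + 9 and u'(x)^2 = 64*x**6 - 96*x**5 + 36*x**4.
Integrate each monomial from 0 to 3 using ∫_0^3 c·x^n dx = c·3^(n+1)/(n+1):
  ∫_0^3 u(x)^2 dx = ∫_0^3 (4*x^8 - 8*x^7 + 4*x^6 - 12*x^4 + 12*x^3 + 9) dx. Term by term:
    ∫_0^3 4*x^8 dx = 8748;  ∫_0^3 -8*x^7 dx = -6561;  ∫_0^3 4*x^6 dx = 8748/7;
    ∫_0^3 -12*x^4 dx = -2916/5;  ∫_0^3 12*x^3 dx = 243;  ∫_0^3 9 dx = 27.
  Sum: 8748 − 6561 + 8748/7 − 2916/5 + 243 + 27 = 109323/35.
  ∫_0^3 u'(x)^2 dx = ∫_0^3 (64*x^6 - 96*x^5 + 36*x^4) dx. Term by term:
    ∫_0^3 64*x^6 dx = 139968/7;  ∫_0^3 -96*x^5 dx = -11664;  ∫_0^3 36*x^4 dx = 8748/5.
  Sum: 139968/7 − 11664 + 8748/5 = 352836/35.
Adding: ||u||_{H^1}^2 = 109323/35 + 352836/35 = 462159/35.


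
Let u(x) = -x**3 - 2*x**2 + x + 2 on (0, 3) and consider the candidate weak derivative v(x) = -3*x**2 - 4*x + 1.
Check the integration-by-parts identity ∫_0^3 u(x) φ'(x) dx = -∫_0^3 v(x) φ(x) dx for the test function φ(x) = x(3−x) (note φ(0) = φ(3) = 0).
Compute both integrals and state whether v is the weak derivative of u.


LHS = 1179/20, RHS = 1179/20. Yes, v = u' weakly.

u(x) = -x**3 - 2*x**2 + x + 2, classical derivative u'(x) = -3*x**2 - 4*x + 1.
φ(x) = x(3−x), so φ'(x) = 3 - 2*x.
Note φ(0) = φ(3) = 0, so the boundary term u·φ vanishes.
LHS = ∫_0^3 u(x) φ'(x) dx = ∫_0^3 (2*x^4 + x^3 - 8*x^2 - x + 6) dx. Term by term:
  ∫_0^3 2*x^4 dx = 486/5;  ∫_0^3 x^3 dx = 81/4;  ∫_0^3 -8*x^2 dx = -72;
  ∫_0^3 -x dx = -9/2;  ∫_0^3 6 dx = 18.
Sum: 486/5 + 81/4 − 72 − 9/2 + 18 = 1179/20.
So LHS = 1179/20.
∫_0^3 v(x) φ(x) dx = ∫_0^3 (3*x^4 - 5*x^3 - 13*x^2 + 3*x) dx. Term by term:
  ∫_0^3 3*x^4 dx = 729/5;  ∫_0^3 -5*x^3 dx = -405/4;  ∫_0^3 -13*x^2 dx = -117;
  ∫_0^3 3*x dx = 27/2.
Sum: 729/5 − 405/4 − 117 + 27/2 = -1179/20.
So RHS = -∫_0^3 v(x) φ(x) dx = 1179/20.
LHS = RHS, so the identity holds for this test φ.
Moreover u is smooth here and v(x) = u'(x) = -3*x**2 - 4*x + 1 pointwise, so the identity holds for every test function. Hence v is the weak derivative of u.


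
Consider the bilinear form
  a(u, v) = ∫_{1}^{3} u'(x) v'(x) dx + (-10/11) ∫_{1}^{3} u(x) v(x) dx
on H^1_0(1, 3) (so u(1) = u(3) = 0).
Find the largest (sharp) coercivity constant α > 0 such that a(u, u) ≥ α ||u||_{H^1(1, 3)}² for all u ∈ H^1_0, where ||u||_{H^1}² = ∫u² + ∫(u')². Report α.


α = (-40/11 + π^2)/(4 + π^2)

Coercivity of a(·,·) on H^1_0(1, 3) means a(u, u) ≥ α ||u||_{H^1}² for every u ∈ H^1_0.
The interval has length L = 2, and Poincaré/coercivity depend only on L. Here a(u, u) = ∫(u')² + (-10/11)·∫u².
Here c = -10/11 < 0 with |c| < (π/L)² = π^2/4, so coercivity still holds. The condition a(u,u) ≥ α||u||_{H^1}² reads (1−α)∫(u')² ≥ (α−c)∫u². Any admissible α is ≤ 1 (rapidly oscillating u have ∫u²/∫(u')² → 0), and α = 1 would force 0 ≥ (1−c)∫u², impossible since c < 1; so 1−α > 0. By the sharp Poincaré inequality on H^1_0 of an interval of length L, ∫(u')² ≥ (π/L)²∫u² with equality for the first sine mode sin(π(x−x₀)/L) (x₀ the left endpoint), so the inequality holds for all u iff (1−α)(π/L)² ≥ α − c, i.e. α ≤ ((π/L)² + c)/((π/L)² + 1) = (1 + c(L/π)²)/(1 + (L/π)²). (Direct route, valid since c ≤ 0: Poincaré gives c∫u² ≥ c(L/π)²∫(u')², so a(u,u) ≥ (1 + c(L/π)²)∫(u')², while ||u||_{H^1}² ≤ (1 + (L/π)²)∫(u')²; dividing yields the same α.) With (π/L)² = π^2/4 and c = -10/11, the largest admissible constant is α = ((π/L)² + c)/((π/L)² + 1).
Simplifying, α = (-40/11 + π^2)/(4 + π^2).


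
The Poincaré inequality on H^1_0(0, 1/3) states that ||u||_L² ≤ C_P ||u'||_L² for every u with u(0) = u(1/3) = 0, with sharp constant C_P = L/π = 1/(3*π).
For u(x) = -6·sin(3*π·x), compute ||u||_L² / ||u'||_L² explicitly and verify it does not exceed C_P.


||u||_L² / ||u'||_L² = 1/(3*π) = C_P.

u(x) = -6·sin(3*π·x), so u'(x) = -18*π*cos(3*π*x).
Writing u(x) = A·sin(kπx/L) with A = -6 and k = 1, use ∫_0^L sin²(kπx/L) dx = L/2 and ∫_0^L cos²(kπx/L) dx = L/2.
u² = 36·sin²(3*π·x) and (u')² = 324*π^2·cos²(3*π·x), and each of sin², cos² integrates to L/2 = 1/6 over (0, 1/3).
∫_0^1/3 u² dx = 6, so ||u||_L² = sqrt(6).
∫_0^1/3 (u')² dx = 54*π^2, so ||u'||_L² = 3*sqrt(6)*π.
Ratio ||u||_L² / ||u'||_L² = 1/(3*π).
Sharp Poincaré constant on H^1_0(0, 1/3) is C_P = L/π = 1/(3*π), achieved by sin(3*π·x).
This is the k = 1 eigenfunction (up to amplitude), so the ratio equals the sharp Poincaré constant exactly.


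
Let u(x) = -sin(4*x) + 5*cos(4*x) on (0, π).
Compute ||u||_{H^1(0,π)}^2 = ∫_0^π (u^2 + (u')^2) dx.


||u||_{H^1(0,π)}^2 = 221*π

u'(x) = -20*sin(4*x) - 4*cos(4*x).
Expand u² and (u')² and integrate term by term on (0, π), using: for integers n ≥ 1, ∫_0^π sin²(nx) dx = ∫_0^π cos²(nx) dx = π/2; for n ≠ n', ∫_0^π sin(nx)sin(n'x) dx = ∫_0^π cos(nx)cos(n'x) dx = 0; and by product-to-sum, ∫_0^π sin(nx)cos(n'x) dx = ½∫_0^π [sin((n+n')x) + sin((n−n')x)] dx, which is 0 when n+n' is even and 2n/(n²−n'²) when n+n' is odd (it need not vanish on (0, π)).
  u² squared terms: (-1)²·∫sin(4x)² dx = 1·π/2 = π/2;  (5)²·∫cos(4x)² dx = 25·π/2 = 25*π/2.
  u² cross terms: 2·(-1)·(5)·∫sin(4x)·cos(4x) dx = -10·(0) = 0.
  So ∫_0^π u² dx = π/2 + 25*π/2 + 0 = 13*π.
  (u')² squared terms: (-20)²·∫sin(4x)² dx = 400·π/2 = 200*π;  (-4)²·∫cos(4x)² dx = 16·π/2 = 8*π.
  (u')² cross terms: 2·(-20)·(-4)·∫sin(4x)·cos(4x) dx = 160·(0) = 0.
  So ∫_0^π (u')² dx = 200*π + 8*π + 0 = 208*π.
||u||_{H^1}^2 = (13*π) + (208*π) = 221*π.


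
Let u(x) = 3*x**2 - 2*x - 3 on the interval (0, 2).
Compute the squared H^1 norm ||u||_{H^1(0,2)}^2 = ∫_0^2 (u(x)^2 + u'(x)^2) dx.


||u||_{H^1}^2 = 1054/15

The H^1 norm (squared) on an interval (0, L) is
  ||u||_{H^1}^2 = ∫_0^L u(x)^2 dx + ∫_0^L u'(x)^2 dx.
Compute u'(x) = 6*x - 2.
Then u(x)^2 = 9*x**4 - 12*x**3 - 14*x**2 + 12*x + 9 and u'(x)^2 = 36*x**2 - 24*x + 4.
Integrate each monomial from 0 to 2 using ∫_0^2 c·x^n dx = c·2^(n+1)/(n+1):
  ∫_0^2 u(x)^2 dx = ∫_0^2 (9*x^4 - 12*x^3 - 14*x^2 + 12*x + 9) dx. Term by term:
    ∫_0^2 9*x^4 dx = 288/5;  ∫_0^2 -12*x^3 dx = -48;  ∫_0^2 -14*x^2 dx = -112/3;
    ∫_0^2 12*x dx = 24;  ∫_0^2 9 dx = 18.
  Sum: 288/5 − 48 − 112/3 + 24 + 18 = 214/15.
  ∫_0^2 u'(x)^2 dx = ∫_0^2 (36*x^2 - 24*x + 4) dx. Term by term:
    ∫_0^2 36*x^2 dx = 96;  ∫_0^2 -24*x dx = -48;  ∫_0^2 4 dx = 8.
  Sum: 96 − 48 + 8 = 56.
Adding: ||u||_{H^1}^2 = 214/15 + 56 = 1054/15.


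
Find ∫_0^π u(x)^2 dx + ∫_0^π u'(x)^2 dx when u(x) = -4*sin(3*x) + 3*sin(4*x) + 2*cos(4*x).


||u||_{H^1(0,π)}^2 = 1632/7 + 381*π/2

u'(x) = -8*sin(4*x) - 12*cos(3*x) + 12*cos(4*x).
Expand u² and (u')² and integrate term by term on (0, π), using: for integers n ≥ 1, ∫_0^π sin²(nx) dx = ∫_0^π cos²(nx) dx = π/2; for n ≠ n', ∫_0^π sin(nx)sin(n'x) dx = ∫_0^π cos(nx)cos(n'x) dx = 0; and by product-to-sum, ∫_0^π sin(nx)cos(n'x) dx = ½∫_0^π [sin((n+n')x) + sin((n−n')x)] dx, which is 0 when n+n' is even and 2n/(n²−n'²) when n+n' is odd (it need not vanish on (0, π)).
  u² squared terms: (-4)²·∫sin(3x)² dx = 16·π/2 = 8*π;  (2)²·∫cos(4x)² dx = 4·π/2 = 2*π;  (3)²·∫sin(4x)² dx = 9·π/2 = 9*π/2.
  u² cross terms: 2·(-4)·(2)·∫sin(3x)·cos(4x) dx = -16·(-6/7) = 96/7;  2·(-4)·(3)·∫sin(3x)·sin(4x) dx = -24·(0) = 0;  2·(2)·(3)·∫cos(4x)·sin(4x) dx = 12·(0) = 0.
  So ∫_0^π u² dx = 8*π + 2*π + 9*π/2 + 96/7 + 0 + 0 = 96/7 + 29*π/2.
  (u')² squared terms: (-12)²·∫cos(3x)² dx = 144·π/2 = 72*π;  (-8)²·∫sin(4x)² dx = 64·π/2 = 32*π;  (12)²·∫cos(4x)² dx = 144·π/2 = 72*π.
  (u')² cross terms: 2·(-12)·(-8)·∫cos(3x)·sin(4x) dx = 192·(8/7) = 1536/7;  2·(-12)·(12)·∫cos(3x)·cos(4x) dx = -288·(0) = 0;  2·(-8)·(12)·∫sin(4x)·cos(4x) dx = -192·(0) = 0.
  So ∫_0^π (u')² dx = 72*π + 32*π + 72*π + 1536/7 + 0 + 0 = 1536/7 + 176*π.
||u||_{H^1}^2 = (96/7 + 29*π/2) + (1536/7 + 176*π) = 1632/7 + 381*π/2.


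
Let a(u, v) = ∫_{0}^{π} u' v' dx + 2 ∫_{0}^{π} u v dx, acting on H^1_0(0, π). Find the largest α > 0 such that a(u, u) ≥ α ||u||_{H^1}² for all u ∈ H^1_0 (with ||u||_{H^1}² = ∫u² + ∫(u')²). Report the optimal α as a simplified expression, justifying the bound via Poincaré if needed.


α = 1

Coercivity of a(·,·) on H^1_0(0, π) means a(u, u) ≥ α ||u||_{H^1}² for every u ∈ H^1_0.
The interval has length L = π, and Poincaré/coercivity depend only on L. Here a(u, u) = ∫(u')² + (2)·∫u².
Here c = 2 ≥ 1, so a(u,u) = ∫(u')² + c∫u² ≥ ∫(u')² + ∫u² = ||u||_{H^1}², i.e. α = 1 works. No larger α is possible: a(u,u) ≥ α||u||_{H^1}² means (1−α)∫(u')² ≥ (α−c)∫u², and for the modes u_n = sin(nπ(x−x₀)/L) (x₀ the left endpoint) one has ∫u_n²/∫(u_n')² = (L/(nπ))² → 0, so a(u_n,u_n)/||u_n||_{H^1}² → 1. Hence the optimal constant is α = 1.
Therefore α = 1.


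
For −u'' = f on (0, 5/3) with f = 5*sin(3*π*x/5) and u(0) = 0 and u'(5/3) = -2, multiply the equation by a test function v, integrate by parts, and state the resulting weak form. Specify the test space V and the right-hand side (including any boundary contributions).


V = {v ∈ H^1(0, 5/3) : v(0) = 0} (test functions vanish at x = 0 where u is specified); weak form: ∫_0^5/3 u'v' dx = ∫_0^5/3 (5*sin(3*π*x/5)) v dx − 2·v(5/3) for all v ∈ V.

Multiply both sides by a test function v and integrate from 0 to 5/3:
  ∫_0^5/3 −u''(x) v(x) dx = ∫_0^5/3 f(x) v(x) dx.
Integrate the LHS by parts once:
  ∫_0^5/3 −u'' v dx = −[u'(x) v(x)]_0^5/3 + ∫_0^5/3 u'(x) v'(x) dx.
Thus ∫_0^5/3 u'(x) v'(x) dx = ∫_0^5/3 f(x) v(x) dx + [u'(x) v(x)]_0^5/3.
Choose V so that boundary terms are either known or forced to vanish.
Mixed BC: u(0) = 0 (Dirichlet) and u'(5/3) = -2 (Neumann). Define V = {v ∈ H^1(0, 5/3) : v(0) = 0}. Then [u' v]_0^5/3 = u'(5/3)·v(5/3) − u'(0)·0 = − 2·v(5/3).
Weak formulation: find u (satisfying any essential BC) such that ∫_0^5/3 u'(x) v'(x) dx = ∫_0^5/3 f v dx − 2·v(5/3) for all v ∈ V (Dirichlet at 0 absorbed into V; Neumann datum at x = 5/3 contributes the boundary term).
Substituting f(x) = 5*sin(3*π*x/5), the right-hand side is ∫_0^5/3 (5*sin(3*π*x/5)) v dx − 2·v(5/3).


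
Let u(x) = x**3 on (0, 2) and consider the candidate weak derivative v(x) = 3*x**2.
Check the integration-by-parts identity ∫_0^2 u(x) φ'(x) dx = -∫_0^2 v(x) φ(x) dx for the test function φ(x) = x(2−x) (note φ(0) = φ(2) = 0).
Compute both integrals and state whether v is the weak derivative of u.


LHS = -24/5, RHS = -24/5. Yes, v = u' weakly.

u(x) = x**3, classical derivative u'(x) = 3*x**2.
φ(x) = x(2−x), so φ'(x) = 2 - 2*x.
Note φ(0) = φ(2) = 0, so the boundary term u·φ vanishes.
LHS = ∫_0^2 u(x) φ'(x) dx = ∫_0^2 (-2*x^4 + 2*x^3) dx. Term by term:
  ∫_0^2 -2*x^4 dx = -64/5;  ∫_0^2 2*x^3 dx = 8.
Sum: -64/5 + 8 = -24/5.
So LHS = -24/5.
∫_0^2 v(x) φ(x) dx = ∫_0^2 (-3*x^4 + 6*x^3) dx. Term by term:
  ∫_0^2 -3*x^4 dx = -96/5;  ∫_0^2 6*x^3 dx = 24.
Sum: -96/5 + 24 = 24/5.
So RHS = -∫_0^2 v(x) φ(x) dx = -24/5.
LHS = RHS, so the identity holds for this test φ.
Moreover u is smooth here and v(x) = u'(x) = 3*x**2 pointwise, so the identity holds for every test function. Hence v is the weak derivative of u.


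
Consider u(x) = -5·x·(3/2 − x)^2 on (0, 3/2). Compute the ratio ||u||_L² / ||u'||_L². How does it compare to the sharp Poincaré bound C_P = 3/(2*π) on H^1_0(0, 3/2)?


||u||_L² / ||u'||_L² = 3*sqrt(14)/28 < C_P = 3/(2*π).

u(x) = -5·x·(3/2 − x)^2, so u'(x) = -15*x^2 + 30*x - 45/4.
u(x) = -5·x·(3/2 − x)^2 vanishes at x = 0 and x = 3/2, so u ∈ H^1_0(0, 3/2). Differentiate via the product rule and integrate the resulting polynomials term by term.
  ∫_0^3/2 u² dx = ∫_0^3/2 (25*x^6 - 150*x^5 + 675*x^4/2 - 675*x^3/2 + 2025*x^2/16) dx. Term by term:
    ∫_0^3/2 25*x^6 dx = 54675/896;  ∫_0^3/2 -150*x^5 dx = -18225/64;  ∫_0^3/2 675*x^4/2 dx = 32805/64;
    ∫_0^3/2 -675*x^3/2 dx = -54675/128;  ∫_0^3/2 2025*x^2/16 dx = 18225/128.
  Sum: 54675/896 − 18225/64 + 32805/64 − 54675/128 + 18225/128 = 3645/896.
  ∫_0^3/2 (u')² dx = ∫_0^3/2 (225*x^4 - 900*x^3 + 2475*x^2/2 - 675*x + 2025/16) dx. Term by term:
    ∫_0^3/2 225*x^4 dx = 10935/32;  ∫_0^3/2 -900*x^3 dx = -18225/16;  ∫_0^3/2 2475*x^2/2 dx = 22275/16;
    ∫_0^3/2 -675*x dx = -6075/8;  ∫_0^3/2 2025/16 dx = 6075/32.
  Sum: 10935/32 − 18225/16 + 22275/16 − 6075/8 + 6075/32 = 405/16.
∫_0^3/2 u² dx = 3645/896, so ||u||_L² = 27*sqrt(70)/112.
∫_0^3/2 (u')² dx = 405/16, so ||u'||_L² = 9*sqrt(5)/4.
Ratio ||u||_L² / ||u'||_L² = 3*sqrt(14)/28.
Sharp Poincaré constant on H^1_0(0, 3/2) is C_P = L/π = 3/(2*π), achieved by sin(2*π/3·x).
A polynomial bump cannot attain the sharp Poincaré constant (only the first sine eigenfunction does), so the ratio is strictly less than C_P, consistent with ||u||_L² ≤ C_P ||u'||_L².


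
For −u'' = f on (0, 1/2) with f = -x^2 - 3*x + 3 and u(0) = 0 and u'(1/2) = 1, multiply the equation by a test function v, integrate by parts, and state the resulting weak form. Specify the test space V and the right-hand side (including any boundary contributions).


V = {v ∈ H^1(0, 1/2) : v(0) = 0} (test functions vanish at x = 0 where u is specified); weak form: ∫_0^1/2 u'v' dx = ∫_0^1/2 (-x^2 - 3*x + 3) v dx + v(1/2) for all v ∈ V.

Multiply both sides by a test function v and integrate from 0 to 1/2:
  ∫_0^1/2 −u''(x) v(x) dx = ∫_0^1/2 f(x) v(x) dx.
Integrate the LHS by parts once:
  ∫_0^1/2 −u'' v dx = −[u'(x) v(x)]_0^1/2 + ∫_0^1/2 u'(x) v'(x) dx.
Thus ∫_0^1/2 u'(x) v'(x) dx = ∫_0^1/2 f(x) v(x) dx + [u'(x) v(x)]_0^1/2.
Choose V so that boundary terms are either known or forced to vanish.
Mixed BC: u(0) = 0 (Dirichlet) and u'(1/2) = 1 (Neumann). Define V = {v ∈ H^1(0, 1/2) : v(0) = 0}. Then [u' v]_0^1/2 = u'(1/2)·v(1/2) − u'(0)·0 = v(1/2).
Weak formulation: find u (satisfying any essential BC) such that ∫_0^1/2 u'(x) v'(x) dx = ∫_0^1/2 f v dx + v(1/2) for all v ∈ V (Dirichlet at 0 absorbed into V; Neumann datum at x = 1/2 contributes the boundary term).
Substituting f(x) = -x^2 - 3*x + 3, the right-hand side is ∫_0^1/2 (-x^2 - 3*x + 3) v dx + v(1/2).


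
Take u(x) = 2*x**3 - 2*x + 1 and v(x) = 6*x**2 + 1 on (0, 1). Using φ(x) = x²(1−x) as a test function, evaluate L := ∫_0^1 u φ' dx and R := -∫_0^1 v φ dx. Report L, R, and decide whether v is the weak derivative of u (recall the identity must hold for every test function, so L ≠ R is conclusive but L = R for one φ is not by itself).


LHS = -1/30, RHS = -17/60. No, v is not the weak derivative of u.

u(x) = 2*x**3 - 2*x + 1, classical derivative u'(x) = 6*x**2 - 2.
φ(x) = x²(1−x), so φ'(x) = x*(2 - 3*x).
Note φ(0) = φ(1) = 0, so the boundary term u·φ vanishes.
LHS = ∫_0^1 u(x) φ'(x) dx = ∫_0^1 (-6*x^5 + 4*x^4 + 6*x^3 - 7*x^2 + 2*x) dx. Term by term:
  ∫_0^1 -6*x^5 dx = -1;  ∫_0^1 4*x^4 dx = 4/5;  ∫_0^1 6*x^3 dx = 3/2;
  ∫_0^1 -7*x^2 dx = -7/3;  ∫_0^1 2*x dx = 1.
Sum: -1 + 4/5 + 3/2 − 7/3 + 1 = -1/30.
So LHS = -1/30.
∫_0^1 v(x) φ(x) dx = ∫_0^1 (-6*x^5 + 6*x^4 - x^3 + x^2) dx. Term by term:
  ∫_0^1 -6*x^5 dx = -1;  ∫_0^1 6*x^4 dx = 6/5;  ∫_0^1 -x^3 dx = -1/4;
  ∫_0^1 x^2 dx = 1/3.
Sum: -1 + 6/5 − 1/4 + 1/3 = 17/60.
So RHS = -∫_0^1 v(x) φ(x) dx = -17/60.
LHS − RHS = 1/4 ≠ 0, so the identity fails.
(For a valid weak derivative the identity must hold for EVERY test function, in particular this one. The failure shows v is NOT the weak derivative of u.)
Correct weak derivative would be u'(x) = 6*x**2 - 2.


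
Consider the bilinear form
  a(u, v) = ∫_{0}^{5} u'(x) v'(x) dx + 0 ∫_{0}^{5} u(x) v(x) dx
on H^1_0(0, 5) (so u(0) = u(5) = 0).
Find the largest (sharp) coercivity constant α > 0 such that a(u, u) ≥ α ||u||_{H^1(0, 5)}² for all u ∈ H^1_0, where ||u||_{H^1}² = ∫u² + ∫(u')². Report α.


α = π^2/(π^2 + 25)

Coercivity of a(·,·) on H^1_0(0, 5) means a(u, u) ≥ α ||u||_{H^1}² for every u ∈ H^1_0.
The interval has length L = 5, and Poincaré/coercivity depend only on L. Here a(u, u) = ∫(u')² + (0)·∫u².
Here c = 0, so a(u,u) = ∫(u')² alone. The condition a(u,u) ≥ α||u||_{H^1}² reads (1−α)∫(u')² ≥ (α−c)∫u². Any admissible α is ≤ 1 (rapidly oscillating u have ∫u²/∫(u')² → 0), and α = 1 would force 0 ≥ (1−c)∫u², impossible since c < 1; so 1−α > 0. By the sharp Poincaré inequality on H^1_0 of an interval of length L, ∫(u')² ≥ (π/L)²∫u² with equality for the first sine mode sin(π(x−x₀)/L) (x₀ the left endpoint), so the inequality holds for all u iff (1−α)(π/L)² ≥ α − c, i.e. α ≤ ((π/L)² + c)/((π/L)² + 1) = (1 + c(L/π)²)/(1 + (L/π)²). (Direct route, valid since c ≤ 0: Poincaré gives c∫u² ≥ c(L/π)²∫(u')², so a(u,u) ≥ (1 + c(L/π)²)∫(u')², while ||u||_{H^1}² ≤ (1 + (L/π)²)∫(u')²; dividing yields the same α.) With (π/L)² = π^2/25 and c = 0, the largest admissible constant is α = ((π/L)² + c)/((π/L)² + 1).
Simplifying, α = π^2/(π^2 + 25).


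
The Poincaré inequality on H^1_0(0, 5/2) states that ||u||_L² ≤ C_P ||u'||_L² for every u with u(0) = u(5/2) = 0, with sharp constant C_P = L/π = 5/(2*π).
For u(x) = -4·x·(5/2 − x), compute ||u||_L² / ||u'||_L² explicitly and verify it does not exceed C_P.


||u||_L² / ||u'||_L² = sqrt(10)/4 < C_P = 5/(2*π).

u(x) = -4·x·(5/2 − x), so u'(x) = 8*x - 10.
u(x) = -4·x·(5/2 − x) vanishes at x = 0 and x = 5/2, so u ∈ H^1_0(0, 5/2). Differentiate via the product rule and integrate the resulting polynomials term by term.
  ∫_0^5/2 u² dx = ∫_0^5/2 (16*x^4 - 80*x^3 + 100*x^2) dx. Term by term:
    ∫_0^5/2 16*x^4 dx = 625/2;  ∫_0^5/2 -80*x^3 dx = -3125/4;  ∫_0^5/2 100*x^2 dx = 3125/6.
  Sum: 625/2 − 3125/4 + 3125/6 = 625/12.
  ∫_0^5/2 (u')² dx = ∫_0^5/2 (64*x^2 - 160*x + 100) dx. Term by term:
    ∫_0^5/2 64*x^2 dx = 1000/3;  ∫_0^5/2 -160*x dx = -500;  ∫_0^5/2 100 dx = 250.
  Sum: 1000/3 − 500 + 250 = 250/3.
∫_0^5/2 u² dx = 625/12, so ||u||_L² = 25*sqrt(3)/6.
∫_0^5/2 (u')² dx = 250/3, so ||u'||_L² = 5*sqrt(30)/3.
Ratio ||u||_L² / ||u'||_L² = sqrt(10)/4.
Sharp Poincaré constant on H^1_0(0, 5/2) is C_P = L/π = 5/(2*π), achieved by sin(2*π/5·x).
A polynomial bump cannot attain the sharp Poincaré constant (only the first sine eigenfunction does), so the ratio is strictly less than C_P, consistent with ||u||_L² ≤ C_P ||u'||_L².


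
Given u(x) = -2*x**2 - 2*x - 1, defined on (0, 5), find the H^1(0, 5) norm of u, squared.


||u||_{H^1}^2 = 5025

The H^1 norm (squared) on an interval (0, L) is
  ||u||_{H^1}^2 = ∫_0^L u(x)^2 dx + ∫_0^L u'(x)^2 dx.
Compute u'(x) = -4*x - 2.
Then u(x)^2 = 4*x**4 + 8*x**3 + 8*x**2 + 4*x + 1 and u'(x)^2 = 16*x**2 + 16*x + 4.
Integrate each monomial from 0 to 5 using ∫_0^5 c·x^n dx = c·5^(n+1)/(n+1):
  ∫_0^5 u(x)^2 dx = ∫_0^5 (4*x^4 + 8*x^3 + 8*x^2 + 4*x + 1) dx. Term by term:
    ∫_0^5 4*x^4 dx = 2500;  ∫_0^5 8*x^3 dx = 1250;  ∫_0^5 8*x^2 dx = 1000/3;
    ∫_0^5 4*x dx = 50;  ∫_0^5 1 dx = 5.
  Sum: 2500 + 1250 + 1000/3 + 50 + 5 = 12415/3.
  ∫_0^5 u'(x)^2 dx = ∫_0^5 (16*x^2 + 16*x + 4) dx. Term by term:
    ∫_0^5 16*x^2 dx = 2000/3;  ∫_0^5 16*x dx = 200;  ∫_0^5 4 dx = 20.
  Sum: 2000/3 + 200 + 20 = 2660/3.
Adding: ||u||_{H^1}^2 = 12415/3 + 2660/3 = 5025.


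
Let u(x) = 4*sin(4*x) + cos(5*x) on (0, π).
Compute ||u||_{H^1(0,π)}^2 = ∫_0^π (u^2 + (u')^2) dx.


||u||_{H^1(0,π)}^2 = -1664/9 + 149*π

u'(x) = -5*sin(5*x) + 16*cos(4*x).
Expand u² and (u')² and integrate term by term on (0, π), using: for integers n ≥ 1, ∫_0^π sin²(nx) dx = ∫_0^π cos²(nx) dx = π/2; for n ≠ n', ∫_0^π sin(nx)sin(n'x) dx = ∫_0^π cos(nx)cos(n'x) dx = 0; and by product-to-sum, ∫_0^π sin(nx)cos(n'x) dx = ½∫_0^π [sin((n+n')x) + sin((n−n')x)] dx, which is 0 when n+n' is even and 2n/(n²−n'²) when n+n' is odd (it need not vanish on (0, π)).
  u² squared terms: (4)²·∫sin(4x)² dx = 16·π/2 = 8*π;  (1)²·∫cos(5x)² dx = 1·π/2 = π/2.
  u² cross terms: 2·(4)·(1)·∫sin(4x)·cos(5x) dx = 8·(-8/9) = -64/9.
  So ∫_0^π u² dx = 8*π + π/2 − 64/9 = -64/9 + 17*π/2.
  (u')² squared terms: (-5)²·∫sin(5x)² dx = 25·π/2 = 25*π/2;  (16)²·∫cos(4x)² dx = 256·π/2 = 128*π.
  (u')² cross terms: 2·(-5)·(16)·∫sin(5x)·cos(4x) dx = -160·(10/9) = -1600/9.
  So ∫_0^π (u')² dx = 25*π/2 + 128*π − 1600/9 = -1600/9 + 281*π/2.
||u||_{H^1}^2 = (-64/9 + 17*π/2) + (-1600/9 + 281*π/2) = -1664/9 + 149*π.


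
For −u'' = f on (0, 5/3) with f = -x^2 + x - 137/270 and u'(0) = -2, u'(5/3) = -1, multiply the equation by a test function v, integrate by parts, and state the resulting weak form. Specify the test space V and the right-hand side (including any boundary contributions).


V = H^1(0, 5/3) (v unrestricted at boundary; u is determined up to an additive constant); weak form: ∫_0^5/3 u'v' dx = ∫_0^5/3 (-x^2 + x - 137/270) v dx − v(5/3) + 2·v(0) for all v ∈ V.

Multiply both sides by a test function v and integrate from 0 to 5/3:
  ∫_0^5/3 −u''(x) v(x) dx = ∫_0^5/3 f(x) v(x) dx.
Integrate the LHS by parts once:
  ∫_0^5/3 −u'' v dx = −[u'(x) v(x)]_0^5/3 + ∫_0^5/3 u'(x) v'(x) dx.
Thus ∫_0^5/3 u'(x) v'(x) dx = ∫_0^5/3 f(x) v(x) dx + [u'(x) v(x)]_0^5/3.
Choose V so that boundary terms are either known or forced to vanish.
u has inhomogeneous Neumann u'(0) = -2, u'(5/3) = -1. [u' v]_0^5/3 = (-1)·v(5/3) − (-2)·v(0) = − v(5/3) + 2·v(0). Take V = H^1(0, 5/3); boundary term becomes part of RHS.
Weak formulation: find u (satisfying any essential BC) such that ∫_0^5/3 u'(x) v'(x) dx = ∫_0^5/3 f v dx − v(5/3) + 2·v(0) for all v ∈ V (Neumann data are natural BCs: they enter the RHS as boundary terms).
Substituting f(x) = -x^2 + x - 137/270, the right-hand side is ∫_0^5/3 (-x^2 + x - 137/270) v dx − v(5/3) + 2·v(0).
Compatibility check (pure Neumann): taking v ≡ 1 ∈ V gives 0 = ∫_0^5/3 f dx + (-1) − (-2), i.e. ∫_0^5/3 f dx must equal u'(0) − u'(5/3) = -1. Indeed ∫_0^5/3 (-x^2 + x - 137/270) dx = -1, so the data are compatible. The solution is then unique only up to an additive constant (fix it e.g. by requiring ∫_0^5/3 u dx = 0).


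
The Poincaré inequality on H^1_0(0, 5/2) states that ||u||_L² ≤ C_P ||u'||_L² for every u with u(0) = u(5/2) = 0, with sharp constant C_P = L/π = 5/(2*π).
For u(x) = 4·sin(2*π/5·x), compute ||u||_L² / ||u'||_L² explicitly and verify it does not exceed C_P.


||u||_L² / ||u'||_L² = 5/(2*π) = C_P.

u(x) = 4·sin(2*π/5·x), so u'(x) = 8*π*cos(2*π*x/5)/5.
Writing u(x) = A·sin(kπx/L) with A = 4 and k = 1, use ∫_0^L sin²(kπx/L) dx = L/2 and ∫_0^L cos²(kπx/L) dx = L/2.
u² = 16·sin²(2*π/5·x) and (u')² = 64*π^2/25·cos²(2*π/5·x), and each of sin², cos² integrates to L/2 = 5/4 over (0, 5/2).
∫_0^5/2 u² dx = 20, so ||u||_L² = 2*sqrt(5).
∫_0^5/2 (u')² dx = 16*π^2/5, so ||u'||_L² = 4*sqrt(5)*π/5.
Ratio ||u||_L² / ||u'||_L² = 5/(2*π).
Sharp Poincaré constant on H^1_0(0, 5/2) is C_P = L/π = 5/(2*π), achieved by sin(2*π/5·x).
This is the k = 1 eigenfunction (up to amplitude), so the ratio equals the sharp Poincaré constant exactly.


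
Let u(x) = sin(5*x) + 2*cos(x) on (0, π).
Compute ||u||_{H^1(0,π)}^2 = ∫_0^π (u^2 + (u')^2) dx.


||u||_{H^1(0,π)}^2 = 17*π

u'(x) = -2*sin(x) + 5*cos(5*x).
Expand u² and (u')² and integrate term by term on (0, π), using: for integers n ≥ 1, ∫_0^π sin²(nx) dx = ∫_0^π cos²(nx) dx = π/2; for n ≠ n', ∫_0^π sin(nx)sin(n'x) dx = ∫_0^π cos(nx)cos(n'x) dx = 0; and by product-to-sum, ∫_0^π sin(nx)cos(n'x) dx = ½∫_0^π [sin((n+n')x) + sin((n−n')x)] dx, which is 0 when n+n' is even and 2n/(n²−n'²) when n+n' is odd (it need not vanish on (0, π)).
  u² squared terms: (2)²·∫cos(x)² dx = 4·π/2 = 2*π;  (1)²·∫sin(5x)² dx = 1·π/2 = π/2.
  u² cross terms: 2·(2)·(1)·∫cos(x)·sin(5x) dx = 4·(0) = 0.
  So ∫_0^π u² dx = 2*π + π/2 + 0 = 5*π/2.
  (u')² squared terms: (-2)²·∫sin(x)² dx = 4·π/2 = 2*π;  (5)²·∫cos(5x)² dx = 25·π/2 = 25*π/2.
  (u')² cross terms: 2·(-2)·(5)·∫sin(x)·cos(5x) dx = -20·(0) = 0.
  So ∫_0^π (u')² dx = 2*π + 25*π/2 + 0 = 29*π/2.
||u||_{H^1}^2 = (5*π/2) + (29*π/2) = 17*π.


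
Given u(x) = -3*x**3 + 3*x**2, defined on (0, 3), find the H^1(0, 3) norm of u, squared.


||u||_{H^1}^2 = 21951/7

The H^1 norm (squared) on an interval (0, L) is
  ||u||_{H^1}^2 = ∫_0^L u(x)^2 dx + ∫_0^L u'(x)^2 dx.
Compute u'(x) = -9*x**2 + 6*x.
Then u(x)^2 = 9*x**6 - 18*x**5 + 9*x**4 and u'(x)^2 = 81*x**4 - 108*x**3 + 36*x**2.
Integrate each monomial from 0 to 3 using ∫_0^3 c·x^n dx = c·3^(n+1)/(n+1):
  ∫_0^3 u(x)^2 dx = ∫_0^3 (9*x^6 - 18*x^5 + 9*x^4) dx. Term by term:
    ∫_0^3 9*x^6 dx = 19683/7;  ∫_0^3 -18*x^5 dx = -2187;  ∫_0^3 9*x^4 dx = 2187/5.
  Sum: 19683/7 − 2187 + 2187/5 = 37179/35.
  ∫_0^3 u'(x)^2 dx = ∫_0^3 (81*x^4 - 108*x^3 + 36*x^2) dx. Term by term:
    ∫_0^3 81*x^4 dx = 19683/5;  ∫_0^3 -108*x^3 dx = -2187;  ∫_0^3 36*x^2 dx = 324.
  Sum: 19683/5 − 2187 + 324 = 10368/5.
Adding: ||u||_{H^1}^2 = 37179/35 + 10368/5 = 21951/7.


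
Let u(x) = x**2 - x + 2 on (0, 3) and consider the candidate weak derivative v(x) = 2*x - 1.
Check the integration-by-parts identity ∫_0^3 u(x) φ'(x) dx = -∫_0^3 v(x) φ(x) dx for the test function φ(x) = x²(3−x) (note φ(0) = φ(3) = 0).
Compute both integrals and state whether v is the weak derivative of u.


LHS = -351/20, RHS = -351/20. Yes, v = u' weakly.

u(x) = x**2 - x + 2, classical derivative u'(x) = 2*x - 1.
φ(x) = x²(3−x), so φ'(x) = 3*x*(2 - x).
Note φ(0) = φ(3) = 0, so the boundary term u·φ vanishes.
LHS = ∫_0^3 u(x) φ'(x) dx = ∫_0^3 (-3*x^4 + 9*x^3 - 12*x^2 + 12*x) dx. Term by term:
  ∫_0^3 -3*x^4 dx = -729/5;  ∫_0^3 9*x^3 dx = 729/4;  ∫_0^3 -12*x^2 dx = -108;
  ∫_0^3 12*x dx = 54.
Sum: -729/5 + 729/4 − 108 + 54 = -351/20.
So LHS = -351/20.
∫_0^3 v(x) φ(x) dx = ∫_0^3 (-2*x^4 + 7*x^3 - 3*x^2) dx. Term by term:
  ∫_0^3 -2*x^4 dx = -486/5;  ∫_0^3 7*x^3 dx = 567/4;  ∫_0^3 -3*x^2 dx = -27.
Sum: -486/5 + 567/4 − 27 = 351/20.
So RHS = -∫_0^3 v(x) φ(x) dx = -351/20.
LHS = RHS, so the identity holds for this test φ.
Moreover u is smooth here and v(x) = u'(x) = 2*x - 1 pointwise, so the identity holds for every test function. Hence v is the weak derivative of u.


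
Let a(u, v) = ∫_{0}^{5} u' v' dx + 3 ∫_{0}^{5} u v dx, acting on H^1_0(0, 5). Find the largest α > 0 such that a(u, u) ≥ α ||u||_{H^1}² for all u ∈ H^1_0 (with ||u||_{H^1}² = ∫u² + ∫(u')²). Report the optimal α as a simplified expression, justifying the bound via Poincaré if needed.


α = 1

Coercivity of a(·,·) on H^1_0(0, 5) means a(u, u) ≥ α ||u||_{H^1}² for every u ∈ H^1_0.
The interval has length L = 5, and Poincaré/coercivity depend only on L. Here a(u, u) = ∫(u')² + (3)·∫u².
Here c = 3 ≥ 1, so a(u,u) = ∫(u')² + c∫u² ≥ ∫(u')² + ∫u² = ||u||_{H^1}², i.e. α = 1 works. No larger α is possible: a(u,u) ≥ α||u||_{H^1}² means (1−α)∫(u')² ≥ (α−c)∫u², and for the modes u_n = sin(nπ(x−x₀)/L) (x₀ the left endpoint) one has ∫u_n²/∫(u_n')² = (L/(nπ))² → 0, so a(u_n,u_n)/||u_n||_{H^1}² → 1. Hence the optimal constant is α = 1.
Therefore α = 1.


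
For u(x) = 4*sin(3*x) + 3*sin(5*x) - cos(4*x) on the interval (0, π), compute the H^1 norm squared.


||u||_{H^1(0,π)}^2 = 68/21 + 411*π/2

u'(x) = 4*sin(4*x) + 12*cos(3*x) + 15*cos(5*x).
Expand u² and (u')² and integrate term by term on (0, π), using: for integers n ≥ 1, ∫_0^π sin²(nx) dx = ∫_0^π cos²(nx) dx = π/2; for n ≠ n', ∫_0^π sin(nx)sin(n'x) dx = ∫_0^π cos(nx)cos(n'x) dx = 0; and by product-to-sum, ∫_0^π sin(nx)cos(n'x) dx = ½∫_0^π [sin((n+n')x) + sin((n−n')x)] dx, which is 0 when n+n' is even and 2n/(n²−n'²) when n+n' is odd (it need not vanish on (0, π)).
  u² squared terms: (-1)²·∫cos(4x)² dx = 1·π/2 = π/2;  (3)²·∫sin(5x)² dx = 9·π/2 = 9*π/2;  (4)²·∫sin(3x)² dx = 16·π/2 = 8*π.
  u² cross terms: 2·(-1)·(3)·∫cos(4x)·sin(5x) dx = -6·(10/9) = -20/3;  2·(-1)·(4)·∫cos(4x)·sin(3x) dx = -8·(-6/7) = 48/7;  2·(3)·(4)·∫sin(5x)·sin(3x) dx = 24·(0) = 0.
  So ∫_0^π u² dx = π/2 + 9*π/2 + 8*π − 20/3 + 48/7 + 0 = 4/21 + 13*π.
  (u')² squared terms: (4)²·∫sin(4x)² dx = 16·π/2 = 8*π;  (12)²·∫cos(3x)² dx = 144·π/2 = 72*π;  (15)²·∫cos(5x)² dx = 225·π/2 = 225*π/2.
  (u')² cross terms: 2·(4)·(12)·∫sin(4x)·cos(3x) dx = 96·(8/7) = 768/7;  2·(4)·(15)·∫sin(4x)·cos(5x) dx = 120·(-8/9) = -320/3;  2·(12)·(15)·∫cos(3x)·cos(5x) dx = 360·(0) = 0.
  So ∫_0^π (u')² dx = 8*π + 72*π + 225*π/2 + 768/7 − 320/3 + 0 = 64/21 + 385*π/2.
||u||_{H^1}^2 = (4/21 + 13*π) + (64/21 + 385*π/2) = 68/21 + 411*π/2.


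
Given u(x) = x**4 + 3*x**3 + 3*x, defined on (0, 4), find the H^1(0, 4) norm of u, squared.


||u||_{H^1}^2 = 67168268/315

The H^1 norm (squared) on an interval (0, L) is
  ||u||_{H^1}^2 = ∫_0^L u(x)^2 dx + ∫_0^L u'(x)^2 dx.
Compute u'(x) = 4*x**3 + 9*x**2 + 3.
Then u(x)^2 = x**8 + 6*x**7 + 9*x**6 + 6*x**5 + 18*x**4 + 9*x**2 and u'(x)^2 = 16*x**6 + 72*x**5 + 81*x**4 + 24*x**3 + 54*x**2 + 9.
Integrate each monomial from 0 to 4 using ∫_0^4 c·x^n dx = c·4^(n+1)/(n+1):
  ∫_0^4 u(x)^2 dx = ∫_0^4 (x^8 + 6*x^7 + 9*x^6 + 6*x^5 + 18*x^4 + 9*x^2) dx. Term by term:
    ∫_0^4 x^8 dx = 262144/9;  ∫_0^4 6*x^7 dx = 49152;  ∫_0^4 9*x^6 dx = 147456/7;
    ∫_0^4 6*x^5 dx = 4096;  ∫_0^4 18*x^4 dx = 18432/5;  ∫_0^4 9*x^2 dx = 192.
  Sum: 262144/9 + 49152 + 147456/7 + 4096 + 18432/5 + 192 = 33805376/315.
  ∫_0^4 u'(x)^2 dx = ∫_0^4 (16*x^6 + 72*x^5 + 81*x^4 + 24*x^3 + 54*x^2 + 9) dx. Term by term:
    ∫_0^4 16*x^6 dx = 262144/7;  ∫_0^4 72*x^5 dx = 49152;  ∫_0^4 81*x^4 dx = 82944/5;
    ∫_0^4 24*x^3 dx = 1536;  ∫_0^4 54*x^2 dx = 1152;  ∫_0^4 9 dx = 36.
  Sum: 262144/7 + 49152 + 82944/5 + 1536 + 1152 + 36 = 3706988/35.
Adding: ||u||_{H^1}^2 = 33805376/315 + 3706988/35 = 67168268/315.


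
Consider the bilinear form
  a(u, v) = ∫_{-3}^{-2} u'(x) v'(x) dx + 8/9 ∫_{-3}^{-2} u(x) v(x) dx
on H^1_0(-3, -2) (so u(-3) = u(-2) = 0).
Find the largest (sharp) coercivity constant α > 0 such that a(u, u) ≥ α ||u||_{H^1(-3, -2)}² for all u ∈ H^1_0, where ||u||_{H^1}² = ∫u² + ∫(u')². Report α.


α = (8/9 + π^2)/(1 + π^2)

Coercivity of a(·,·) on H^1_0(-3, -2) means a(u, u) ≥ α ||u||_{H^1}² for every u ∈ H^1_0.
The interval has length L = 1, and Poincaré/coercivity depend only on L. Here a(u, u) = ∫(u')² + (8/9)·∫u².
Here 0 < c = 8/9 < 1. The condition a(u,u) ≥ α||u||_{H^1}² reads (1−α)∫(u')² ≥ (α−c)∫u². Any admissible α is ≤ 1 (rapidly oscillating u have ∫u²/∫(u')² → 0), and α = 1 would force 0 ≥ (1−c)∫u², impossible since c < 1; so 1−α > 0. By the sharp Poincaré inequality on H^1_0 of an interval of length L, ∫(u')² ≥ (π/L)²∫u² with equality for the first sine mode sin(π(x−x₀)/L) (x₀ the left endpoint), so the inequality holds for all u iff (1−α)(π/L)² ≥ α − c, i.e. α ≤ ((π/L)² + c)/((π/L)² + 1) = (1 + c(L/π)²)/(1 + (L/π)²). With (π/L)² = π^2 and c = 8/9, the largest admissible constant is α = ((π/L)² + c)/((π/L)² + 1).
Simplifying, α = (8/9 + π^2)/(1 + π^2).


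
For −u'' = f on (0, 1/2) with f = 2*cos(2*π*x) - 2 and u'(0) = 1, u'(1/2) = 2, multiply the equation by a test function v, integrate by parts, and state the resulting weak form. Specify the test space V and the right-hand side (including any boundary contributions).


V = H^1(0, 1/2) (v unrestricted at boundary; u is determined up to an additive constant); weak form: ∫_0^1/2 u'v' dx = ∫_0^1/2 (2*cos(2*π*x) - 2) v dx + 2·v(1/2) − v(0) for all v ∈ V.

Multiply both sides by a test function v and integrate from 0 to 1/2:
  ∫_0^1/2 −u''(x) v(x) dx = ∫_0^1/2 f(x) v(x) dx.
Integrate the LHS by parts once:
  ∫_0^1/2 −u'' v dx = −[u'(x) v(x)]_0^1/2 + ∫_0^1/2 u'(x) v'(x) dx.
Thus ∫_0^1/2 u'(x) v'(x) dx = ∫_0^1/2 f(x) v(x) dx + [u'(x) v(x)]_0^1/2.
Choose V so that boundary terms are either known or forced to vanish.
u has inhomogeneous Neumann u'(0) = 1, u'(1/2) = 2. [u' v]_0^1/2 = (2)·v(1/2) − (1)·v(0) = 2·v(1/2) − v(0). Take V = H^1(0, 1/2); boundary term becomes part of RHS.
Weak formulation: find u (satisfying any essential BC) such that ∫_0^1/2 u'(x) v'(x) dx = ∫_0^1/2 f v dx + 2·v(1/2) − v(0) for all v ∈ V (Neumann data are natural BCs: they enter the RHS as boundary terms).
Substituting f(x) = 2*cos(2*π*x) - 2, the right-hand side is ∫_0^1/2 (2*cos(2*π*x) - 2) v dx + 2·v(1/2) − v(0).
Compatibility check (pure Neumann): taking v ≡ 1 ∈ V gives 0 = ∫_0^1/2 f dx + (2) − (1), i.e. ∫_0^1/2 f dx must equal u'(0) − u'(1/2) = -1. Indeed ∫_0^1/2 (2*cos(2*π*x) - 2) dx = -1, so the data are compatible. The solution is then unique only up to an additive constant (fix it e.g. by requiring ∫_0^1/2 u dx = 0).


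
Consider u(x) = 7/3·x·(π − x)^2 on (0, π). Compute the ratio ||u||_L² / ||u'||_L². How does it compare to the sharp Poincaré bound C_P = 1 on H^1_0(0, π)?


||u||_L² / ||u'||_L² = sqrt(14)*π/14 < C_P = 1.

u(x) = 7/3·x·(π − x)^2, so u'(x) = 7*(x - π)*(3*x - π)/3.
u(x) = 7/3·x·(π − x)^2 vanishes at x = 0 and x = π, so u ∈ H^1_0(0, π). Differentiate via the product rule and integrate the resulting polynomials term by term.
  ∫_0^π u² dx = ∫_0^π (49*x^6/9 - 196*π*x^5/9 + 98*π^2*x^4/3 - 196*π^3*x^3/9 + 49*π^4*x^2/9) dx. Term by term:
    ∫_0^π 49*x^6/9 dx = 7*π^7/9;  ∫_0^π -196*π*x^5/9 dx = -98*π^7/27;  ∫_0^π 98*π^2*x^4/3 dx = 98*π^7/15;
    ∫_0^π -196*π^3*x^3/9 dx = -49*π^7/9;  ∫_0^π 49*π^4*x^2/9 dx = 49*π^7/27.
  Sum: 7*π^7/9 − 98*π^7/27 + 98*π^7/15 − 49*π^7/9 + 49*π^7/27 = 7*π^7/135.
  ∫_0^π (u')² dx = ∫_0^π (49*x^4 - 392*π*x^3/3 + 1078*π^2*x^2/9 - 392*π^3*x/9 + 49*π^4/9) dx. Term by term:
    ∫_0^π 49*x^4 dx = 49*π^5/5;  ∫_0^π -392*π*x^3/3 dx = -98*π^5/3;  ∫_0^π 1078*π^2*x^2/9 dx = 1078*π^5/27;
    ∫_0^π -392*π^3*x/9 dx = -196*π^5/9;  ∫_0^π 49*π^4/9 dx = 49*π^5/9.
  Sum: 49*π^5/5 − 98*π^5/3 + 1078*π^5/27 − 196*π^5/9 + 49*π^5/9 = 98*π^5/135.
∫_0^π u² dx = 7*π^7/135, so ||u||_L² = sqrt(105)*π^(7/2)/45.
∫_0^π (u')² dx = 98*π^5/135, so ||u'||_L² = 7*sqrt(30)*π^(5/2)/45.
Ratio ||u||_L² / ||u'||_L² = sqrt(14)*π/14.
Sharp Poincaré constant on H^1_0(0, π) is C_P = L/π = 1, achieved by sin(x).
A polynomial bump cannot attain the sharp Poincaré constant (only the first sine eigenfunction does), so the ratio is strictly less than C_P, consistent with ||u||_L² ≤ C_P ||u'||_L².


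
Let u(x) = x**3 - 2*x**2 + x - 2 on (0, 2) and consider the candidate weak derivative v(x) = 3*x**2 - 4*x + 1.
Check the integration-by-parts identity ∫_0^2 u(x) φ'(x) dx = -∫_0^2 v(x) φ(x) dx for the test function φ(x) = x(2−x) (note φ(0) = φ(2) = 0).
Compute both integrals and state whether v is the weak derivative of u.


LHS = -4/5, RHS = -4/5. Yes, v = u' weakly.

u(x) = x**3 - 2*x**2 + x - 2, classical derivative u'(x) = 3*x**2 - 4*x + 1.
φ(x) = x(2−x), so φ'(x) = 2 - 2*x.
Note φ(0) = φ(2) = 0, so the boundary term u·φ vanishes.
LHS = ∫_0^2 u(x) φ'(x) dx = ∫_0^2 (-2*x^4 + 6*x^3 - 6*x^2 + 6*x - 4) dx. Term by term:
  ∫_0^2 -2*x^4 dx = -64/5;  ∫_0^2 6*x^3 dx = 24;  ∫_0^2 -6*x^2 dx = -16;
  ∫_0^2 6*x dx = 12;  ∫_0^2 -4 dx = -8.
Sum: -64/5 + 24 − 16 + 12 − 8 = -4/5.
So LHS = -4/5.
∫_0^2 v(x) φ(x) dx = ∫_0^2 (-3*x^4 + 10*x^3 - 9*x^2 + 2*x) dx. Term by term:
  ∫_0^2 -3*x^4 dx = -96/5;  ∫_0^2 10*x^3 dx = 40;  ∫_0^2 -9*x^2 dx = -24;
  ∫_0^2 2*x dx = 4.
Sum: -96/5 + 40 − 24 + 4 = 4/5.
So RHS = -∫_0^2 v(x) φ(x) dx = -4/5.
LHS = RHS, so the identity holds for this test φ.
Moreover u is smooth here and v(x) = u'(x) = 3*x**2 - 4*x + 1 pointwise, so the identity holds for every test function. Hence v is the weak derivative of u.


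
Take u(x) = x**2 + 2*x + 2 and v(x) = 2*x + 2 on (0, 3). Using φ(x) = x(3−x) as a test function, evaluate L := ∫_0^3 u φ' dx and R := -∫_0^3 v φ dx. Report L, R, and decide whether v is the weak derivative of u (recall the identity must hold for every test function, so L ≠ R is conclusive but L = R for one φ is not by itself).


LHS = -45/2, RHS = -45/2. Yes, v = u' weakly.

u(x) = x**2 + 2*x + 2, classical derivative u'(x) = 2*x + 2.
φ(x) = x(3−x), so φ'(x) = 3 - 2*x.
Note φ(0) = φ(3) = 0, so the boundary term u·φ vanishes.
LHS = ∫_0^3 u(x) φ'(x) dx = ∫_0^3 (-2*x^3 - x^2 + 2*x + 6) dx. Term by term:
  ∫_0^3 -2*x^3 dx = -81/2;  ∫_0^3 -x^2 dx = -9;  ∫_0^3 2*x dx = 9;
  ∫_0^3 6 dx = 18.
Sum: -81/2 − 9 + 9 + 18 = -45/2.
So LHS = -45/2.
∫_0^3 v(x) φ(x) dx = ∫_0^3 (-2*x^3 + 4*x^2 + 6*x) dx. Term by term:
  ∫_0^3 -2*x^3 dx = -81/2;  ∫_0^3 4*x^2 dx = 36;  ∫_0^3 6*x dx = 27.
Sum: -81/2 + 36 + 27 = 45/2.
So RHS = -∫_0^3 v(x) φ(x) dx = -45/2.
LHS = RHS, so the identity holds for this test φ.
Moreover u is smooth here and v(x) = u'(x) = 2*x + 2 pointwise, so the identity holds for every test function. Hence v is the weak derivative of u.


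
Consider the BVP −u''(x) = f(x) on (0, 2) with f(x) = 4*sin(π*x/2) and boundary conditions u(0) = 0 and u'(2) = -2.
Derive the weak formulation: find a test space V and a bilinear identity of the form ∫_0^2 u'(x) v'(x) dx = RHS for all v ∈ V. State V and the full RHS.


V = {v ∈ H^1(0, 2) : v(0) = 0} (test functions vanish at x = 0 where u is specified); weak form: ∫_0^2 u'v' dx = ∫_0^2 (4*sin(π*x/2)) v dx − 2·v(2) for all v ∈ V.

Multiply both sides by a test function v and integrate from 0 to 2:
  ∫_0^2 −u''(x) v(x) dx = ∫_0^2 f(x) v(x) dx.
Integrate the LHS by parts once:
  ∫_0^2 −u'' v dx = −[u'(x) v(x)]_0^2 + ∫_0^2 u'(x) v'(x) dx.
Thus ∫_0^2 u'(x) v'(x) dx = ∫_0^2 f(x) v(x) dx + [u'(x) v(x)]_0^2.
Choose V so that boundary terms are either known or forced to vanish.
Mixed BC: u(0) = 0 (Dirichlet) and u'(2) = -2 (Neumann). Define V = {v ∈ H^1(0, 2) : v(0) = 0}. Then [u' v]_0^2 = u'(2)·v(2) − u'(0)·0 = − 2·v(2).
Weak formulation: find u (satisfying any essential BC) such that ∫_0^2 u'(x) v'(x) dx = ∫_0^2 f v dx − 2·v(2) for all v ∈ V (Dirichlet at 0 absorbed into V; Neumann datum at x = 2 contributes the boundary term).
Substituting f(x) = 4*sin(π*x/2), the right-hand side is ∫_0^2 (4*sin(π*x/2)) v dx − 2·v(2).
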